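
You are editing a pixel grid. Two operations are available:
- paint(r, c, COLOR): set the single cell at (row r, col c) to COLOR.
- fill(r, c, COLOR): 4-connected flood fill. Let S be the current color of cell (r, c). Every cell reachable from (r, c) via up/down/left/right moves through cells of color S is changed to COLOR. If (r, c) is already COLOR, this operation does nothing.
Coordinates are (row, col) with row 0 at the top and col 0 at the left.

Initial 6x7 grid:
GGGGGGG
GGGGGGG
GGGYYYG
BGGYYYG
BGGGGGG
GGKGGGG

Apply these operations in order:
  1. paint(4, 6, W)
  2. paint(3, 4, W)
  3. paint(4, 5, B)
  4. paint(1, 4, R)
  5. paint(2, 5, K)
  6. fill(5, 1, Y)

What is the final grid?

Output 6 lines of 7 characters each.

Answer: YYYYYYY
YYYYRYY
YYYYYKY
BYYYWYY
BYYYYBW
YYKYYYY

Derivation:
After op 1 paint(4,6,W):
GGGGGGG
GGGGGGG
GGGYYYG
BGGYYYG
BGGGGGW
GGKGGGG
After op 2 paint(3,4,W):
GGGGGGG
GGGGGGG
GGGYYYG
BGGYWYG
BGGGGGW
GGKGGGG
After op 3 paint(4,5,B):
GGGGGGG
GGGGGGG
GGGYYYG
BGGYWYG
BGGGGBW
GGKGGGG
After op 4 paint(1,4,R):
GGGGGGG
GGGGRGG
GGGYYYG
BGGYWYG
BGGGGBW
GGKGGGG
After op 5 paint(2,5,K):
GGGGGGG
GGGGRGG
GGGYYKG
BGGYWYG
BGGGGBW
GGKGGGG
After op 6 fill(5,1,Y) [30 cells changed]:
YYYYYYY
YYYYRYY
YYYYYKY
BYYYWYY
BYYYYBW
YYKYYYY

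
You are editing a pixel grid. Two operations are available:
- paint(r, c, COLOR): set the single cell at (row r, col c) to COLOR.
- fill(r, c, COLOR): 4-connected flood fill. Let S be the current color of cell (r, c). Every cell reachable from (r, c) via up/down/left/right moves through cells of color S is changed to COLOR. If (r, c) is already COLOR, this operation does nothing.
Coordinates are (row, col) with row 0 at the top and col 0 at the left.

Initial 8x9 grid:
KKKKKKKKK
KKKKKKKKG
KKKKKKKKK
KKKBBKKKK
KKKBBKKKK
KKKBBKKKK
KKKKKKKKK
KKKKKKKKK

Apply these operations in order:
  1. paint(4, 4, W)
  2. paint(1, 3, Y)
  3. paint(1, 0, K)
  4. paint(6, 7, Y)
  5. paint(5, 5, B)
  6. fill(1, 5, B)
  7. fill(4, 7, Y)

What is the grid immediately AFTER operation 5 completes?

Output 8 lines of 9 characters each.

After op 1 paint(4,4,W):
KKKKKKKKK
KKKKKKKKG
KKKKKKKKK
KKKBBKKKK
KKKBWKKKK
KKKBBKKKK
KKKKKKKKK
KKKKKKKKK
After op 2 paint(1,3,Y):
KKKKKKKKK
KKKYKKKKG
KKKKKKKKK
KKKBBKKKK
KKKBWKKKK
KKKBBKKKK
KKKKKKKKK
KKKKKKKKK
After op 3 paint(1,0,K):
KKKKKKKKK
KKKYKKKKG
KKKKKKKKK
KKKBBKKKK
KKKBWKKKK
KKKBBKKKK
KKKKKKKKK
KKKKKKKKK
After op 4 paint(6,7,Y):
KKKKKKKKK
KKKYKKKKG
KKKKKKKKK
KKKBBKKKK
KKKBWKKKK
KKKBBKKKK
KKKKKKKYK
KKKKKKKKK
After op 5 paint(5,5,B):
KKKKKKKKK
KKKYKKKKG
KKKKKKKKK
KKKBBKKKK
KKKBWKKKK
KKKBBBKKK
KKKKKKKYK
KKKKKKKKK

Answer: KKKKKKKKK
KKKYKKKKG
KKKKKKKKK
KKKBBKKKK
KKKBWKKKK
KKKBBBKKK
KKKKKKKYK
KKKKKKKKK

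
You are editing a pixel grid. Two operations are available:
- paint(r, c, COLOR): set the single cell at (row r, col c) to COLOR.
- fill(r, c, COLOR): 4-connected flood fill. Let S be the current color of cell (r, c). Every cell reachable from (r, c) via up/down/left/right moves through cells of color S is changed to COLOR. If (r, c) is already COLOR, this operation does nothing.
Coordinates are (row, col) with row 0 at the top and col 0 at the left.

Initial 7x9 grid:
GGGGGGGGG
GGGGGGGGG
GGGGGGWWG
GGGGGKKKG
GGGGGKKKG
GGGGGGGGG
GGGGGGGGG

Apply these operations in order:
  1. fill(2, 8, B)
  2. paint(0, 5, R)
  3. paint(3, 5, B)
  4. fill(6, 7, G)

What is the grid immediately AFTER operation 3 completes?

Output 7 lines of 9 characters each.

After op 1 fill(2,8,B) [55 cells changed]:
BBBBBBBBB
BBBBBBBBB
BBBBBBWWB
BBBBBKKKB
BBBBBKKKB
BBBBBBBBB
BBBBBBBBB
After op 2 paint(0,5,R):
BBBBBRBBB
BBBBBBBBB
BBBBBBWWB
BBBBBKKKB
BBBBBKKKB
BBBBBBBBB
BBBBBBBBB
After op 3 paint(3,5,B):
BBBBBRBBB
BBBBBBBBB
BBBBBBWWB
BBBBBBKKB
BBBBBKKKB
BBBBBBBBB
BBBBBBBBB

Answer: BBBBBRBBB
BBBBBBBBB
BBBBBBWWB
BBBBBBKKB
BBBBBKKKB
BBBBBBBBB
BBBBBBBBB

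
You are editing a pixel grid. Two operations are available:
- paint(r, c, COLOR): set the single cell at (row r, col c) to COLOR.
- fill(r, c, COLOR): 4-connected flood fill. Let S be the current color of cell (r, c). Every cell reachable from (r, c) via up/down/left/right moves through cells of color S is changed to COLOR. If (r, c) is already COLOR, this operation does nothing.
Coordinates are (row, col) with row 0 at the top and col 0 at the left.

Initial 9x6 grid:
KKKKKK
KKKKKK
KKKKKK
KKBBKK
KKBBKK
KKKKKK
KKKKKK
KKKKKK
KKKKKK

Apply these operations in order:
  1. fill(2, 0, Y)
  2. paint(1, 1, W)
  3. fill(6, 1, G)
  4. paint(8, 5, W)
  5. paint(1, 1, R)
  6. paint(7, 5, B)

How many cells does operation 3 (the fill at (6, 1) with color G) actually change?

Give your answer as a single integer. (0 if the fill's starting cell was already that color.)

After op 1 fill(2,0,Y) [50 cells changed]:
YYYYYY
YYYYYY
YYYYYY
YYBBYY
YYBBYY
YYYYYY
YYYYYY
YYYYYY
YYYYYY
After op 2 paint(1,1,W):
YYYYYY
YWYYYY
YYYYYY
YYBBYY
YYBBYY
YYYYYY
YYYYYY
YYYYYY
YYYYYY
After op 3 fill(6,1,G) [49 cells changed]:
GGGGGG
GWGGGG
GGGGGG
GGBBGG
GGBBGG
GGGGGG
GGGGGG
GGGGGG
GGGGGG

Answer: 49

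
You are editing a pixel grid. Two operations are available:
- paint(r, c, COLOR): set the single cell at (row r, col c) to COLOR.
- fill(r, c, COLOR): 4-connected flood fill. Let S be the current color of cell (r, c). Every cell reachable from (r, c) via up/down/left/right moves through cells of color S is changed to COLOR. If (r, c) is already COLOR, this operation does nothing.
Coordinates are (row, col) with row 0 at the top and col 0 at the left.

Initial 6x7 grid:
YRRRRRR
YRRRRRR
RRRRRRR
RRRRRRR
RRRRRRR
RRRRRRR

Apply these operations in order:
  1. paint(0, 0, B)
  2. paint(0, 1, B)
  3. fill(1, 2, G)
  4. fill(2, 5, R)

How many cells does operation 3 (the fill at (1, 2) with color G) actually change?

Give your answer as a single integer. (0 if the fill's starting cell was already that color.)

After op 1 paint(0,0,B):
BRRRRRR
YRRRRRR
RRRRRRR
RRRRRRR
RRRRRRR
RRRRRRR
After op 2 paint(0,1,B):
BBRRRRR
YRRRRRR
RRRRRRR
RRRRRRR
RRRRRRR
RRRRRRR
After op 3 fill(1,2,G) [39 cells changed]:
BBGGGGG
YGGGGGG
GGGGGGG
GGGGGGG
GGGGGGG
GGGGGGG

Answer: 39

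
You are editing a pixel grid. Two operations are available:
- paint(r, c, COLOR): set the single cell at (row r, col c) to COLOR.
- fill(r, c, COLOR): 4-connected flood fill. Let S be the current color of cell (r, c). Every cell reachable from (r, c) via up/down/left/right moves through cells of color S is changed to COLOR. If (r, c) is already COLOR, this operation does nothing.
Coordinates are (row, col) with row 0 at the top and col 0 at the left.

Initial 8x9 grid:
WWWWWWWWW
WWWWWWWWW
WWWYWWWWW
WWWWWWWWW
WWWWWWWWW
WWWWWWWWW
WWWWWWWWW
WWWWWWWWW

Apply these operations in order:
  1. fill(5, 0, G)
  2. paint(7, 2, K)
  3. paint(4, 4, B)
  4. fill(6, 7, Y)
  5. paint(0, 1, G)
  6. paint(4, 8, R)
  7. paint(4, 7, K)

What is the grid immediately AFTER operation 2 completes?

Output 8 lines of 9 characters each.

Answer: GGGGGGGGG
GGGGGGGGG
GGGYGGGGG
GGGGGGGGG
GGGGGGGGG
GGGGGGGGG
GGGGGGGGG
GGKGGGGGG

Derivation:
After op 1 fill(5,0,G) [71 cells changed]:
GGGGGGGGG
GGGGGGGGG
GGGYGGGGG
GGGGGGGGG
GGGGGGGGG
GGGGGGGGG
GGGGGGGGG
GGGGGGGGG
After op 2 paint(7,2,K):
GGGGGGGGG
GGGGGGGGG
GGGYGGGGG
GGGGGGGGG
GGGGGGGGG
GGGGGGGGG
GGGGGGGGG
GGKGGGGGG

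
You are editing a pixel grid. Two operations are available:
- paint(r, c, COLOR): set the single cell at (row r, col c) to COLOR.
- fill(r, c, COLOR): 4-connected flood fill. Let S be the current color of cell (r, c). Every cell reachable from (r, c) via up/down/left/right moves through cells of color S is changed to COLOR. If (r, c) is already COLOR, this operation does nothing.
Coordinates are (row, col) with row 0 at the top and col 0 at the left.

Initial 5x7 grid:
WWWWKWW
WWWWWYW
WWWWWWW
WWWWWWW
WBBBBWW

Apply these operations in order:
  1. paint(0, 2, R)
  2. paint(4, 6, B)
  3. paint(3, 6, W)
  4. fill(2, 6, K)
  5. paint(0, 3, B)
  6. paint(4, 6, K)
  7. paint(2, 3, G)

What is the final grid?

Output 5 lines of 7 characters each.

Answer: KKRBKKK
KKKKKYK
KKKGKKK
KKKKKKK
KBBBBKK

Derivation:
After op 1 paint(0,2,R):
WWRWKWW
WWWWWYW
WWWWWWW
WWWWWWW
WBBBBWW
After op 2 paint(4,6,B):
WWRWKWW
WWWWWYW
WWWWWWW
WWWWWWW
WBBBBWB
After op 3 paint(3,6,W):
WWRWKWW
WWWWWYW
WWWWWWW
WWWWWWW
WBBBBWB
After op 4 fill(2,6,K) [27 cells changed]:
KKRKKKK
KKKKKYK
KKKKKKK
KKKKKKK
KBBBBKB
After op 5 paint(0,3,B):
KKRBKKK
KKKKKYK
KKKKKKK
KKKKKKK
KBBBBKB
After op 6 paint(4,6,K):
KKRBKKK
KKKKKYK
KKKKKKK
KKKKKKK
KBBBBKK
After op 7 paint(2,3,G):
KKRBKKK
KKKKKYK
KKKGKKK
KKKKKKK
KBBBBKK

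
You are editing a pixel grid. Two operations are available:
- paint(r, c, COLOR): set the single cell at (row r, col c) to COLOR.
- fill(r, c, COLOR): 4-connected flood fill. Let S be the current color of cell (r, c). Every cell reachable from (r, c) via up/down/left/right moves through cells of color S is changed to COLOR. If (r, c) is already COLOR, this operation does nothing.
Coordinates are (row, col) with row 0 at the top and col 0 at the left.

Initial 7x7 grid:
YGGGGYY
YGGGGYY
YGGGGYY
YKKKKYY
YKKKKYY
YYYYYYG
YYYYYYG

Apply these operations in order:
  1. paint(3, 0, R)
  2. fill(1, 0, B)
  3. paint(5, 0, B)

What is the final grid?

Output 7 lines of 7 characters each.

Answer: BGGGGYY
BGGGGYY
BGGGGYY
RKKKKYY
YKKKKYY
BYYYYYG
YYYYYYG

Derivation:
After op 1 paint(3,0,R):
YGGGGYY
YGGGGYY
YGGGGYY
RKKKKYY
YKKKKYY
YYYYYYG
YYYYYYG
After op 2 fill(1,0,B) [3 cells changed]:
BGGGGYY
BGGGGYY
BGGGGYY
RKKKKYY
YKKKKYY
YYYYYYG
YYYYYYG
After op 3 paint(5,0,B):
BGGGGYY
BGGGGYY
BGGGGYY
RKKKKYY
YKKKKYY
BYYYYYG
YYYYYYG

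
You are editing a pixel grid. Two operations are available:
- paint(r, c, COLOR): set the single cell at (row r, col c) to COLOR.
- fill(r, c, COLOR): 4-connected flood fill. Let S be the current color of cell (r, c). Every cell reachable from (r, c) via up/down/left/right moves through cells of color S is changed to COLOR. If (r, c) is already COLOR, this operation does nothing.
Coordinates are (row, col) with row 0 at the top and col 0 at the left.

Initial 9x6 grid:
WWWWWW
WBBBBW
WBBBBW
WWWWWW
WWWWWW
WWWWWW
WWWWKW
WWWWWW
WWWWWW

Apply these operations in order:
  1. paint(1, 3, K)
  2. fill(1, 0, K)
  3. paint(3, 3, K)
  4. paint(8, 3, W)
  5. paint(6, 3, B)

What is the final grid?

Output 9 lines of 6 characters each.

After op 1 paint(1,3,K):
WWWWWW
WBBKBW
WBBBBW
WWWWWW
WWWWWW
WWWWWW
WWWWKW
WWWWWW
WWWWWW
After op 2 fill(1,0,K) [45 cells changed]:
KKKKKK
KBBKBK
KBBBBK
KKKKKK
KKKKKK
KKKKKK
KKKKKK
KKKKKK
KKKKKK
After op 3 paint(3,3,K):
KKKKKK
KBBKBK
KBBBBK
KKKKKK
KKKKKK
KKKKKK
KKKKKK
KKKKKK
KKKKKK
After op 4 paint(8,3,W):
KKKKKK
KBBKBK
KBBBBK
KKKKKK
KKKKKK
KKKKKK
KKKKKK
KKKKKK
KKKWKK
After op 5 paint(6,3,B):
KKKKKK
KBBKBK
KBBBBK
KKKKKK
KKKKKK
KKKKKK
KKKBKK
KKKKKK
KKKWKK

Answer: KKKKKK
KBBKBK
KBBBBK
KKKKKK
KKKKKK
KKKKKK
KKKBKK
KKKKKK
KKKWKK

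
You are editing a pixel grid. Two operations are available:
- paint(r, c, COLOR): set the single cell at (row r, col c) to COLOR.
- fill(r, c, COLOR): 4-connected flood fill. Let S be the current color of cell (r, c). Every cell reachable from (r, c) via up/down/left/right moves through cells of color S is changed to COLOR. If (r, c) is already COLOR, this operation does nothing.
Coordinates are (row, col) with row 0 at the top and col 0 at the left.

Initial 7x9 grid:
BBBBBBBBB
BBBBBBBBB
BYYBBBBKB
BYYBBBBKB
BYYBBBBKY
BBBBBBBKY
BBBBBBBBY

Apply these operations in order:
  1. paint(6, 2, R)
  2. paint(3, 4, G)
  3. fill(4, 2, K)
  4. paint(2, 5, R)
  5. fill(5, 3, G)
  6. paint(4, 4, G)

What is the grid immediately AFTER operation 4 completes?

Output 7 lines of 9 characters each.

After op 1 paint(6,2,R):
BBBBBBBBB
BBBBBBBBB
BYYBBBBKB
BYYBBBBKB
BYYBBBBKY
BBBBBBBKY
BBRBBBBBY
After op 2 paint(3,4,G):
BBBBBBBBB
BBBBBBBBB
BYYBBBBKB
BYYBGBBKB
BYYBBBBKY
BBBBBBBKY
BBRBBBBBY
After op 3 fill(4,2,K) [6 cells changed]:
BBBBBBBBB
BBBBBBBBB
BKKBBBBKB
BKKBGBBKB
BKKBBBBKY
BBBBBBBKY
BBRBBBBBY
After op 4 paint(2,5,R):
BBBBBBBBB
BBBBBBBBB
BKKBBRBKB
BKKBGBBKB
BKKBBBBKY
BBBBBBBKY
BBRBBBBBY

Answer: BBBBBBBBB
BBBBBBBBB
BKKBBRBKB
BKKBGBBKB
BKKBBBBKY
BBBBBBBKY
BBRBBBBBY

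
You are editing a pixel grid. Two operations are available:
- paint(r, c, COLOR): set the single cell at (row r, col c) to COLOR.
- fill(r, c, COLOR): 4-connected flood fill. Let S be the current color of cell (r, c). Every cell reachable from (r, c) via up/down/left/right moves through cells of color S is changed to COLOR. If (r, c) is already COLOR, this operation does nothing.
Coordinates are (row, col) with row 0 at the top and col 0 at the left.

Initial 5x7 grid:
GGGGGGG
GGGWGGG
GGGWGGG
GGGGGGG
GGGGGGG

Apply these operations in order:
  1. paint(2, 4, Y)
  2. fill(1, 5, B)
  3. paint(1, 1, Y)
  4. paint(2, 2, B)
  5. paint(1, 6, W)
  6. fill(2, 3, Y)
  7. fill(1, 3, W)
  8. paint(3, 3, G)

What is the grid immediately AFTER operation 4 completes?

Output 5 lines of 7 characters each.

After op 1 paint(2,4,Y):
GGGGGGG
GGGWGGG
GGGWYGG
GGGGGGG
GGGGGGG
After op 2 fill(1,5,B) [32 cells changed]:
BBBBBBB
BBBWBBB
BBBWYBB
BBBBBBB
BBBBBBB
After op 3 paint(1,1,Y):
BBBBBBB
BYBWBBB
BBBWYBB
BBBBBBB
BBBBBBB
After op 4 paint(2,2,B):
BBBBBBB
BYBWBBB
BBBWYBB
BBBBBBB
BBBBBBB

Answer: BBBBBBB
BYBWBBB
BBBWYBB
BBBBBBB
BBBBBBB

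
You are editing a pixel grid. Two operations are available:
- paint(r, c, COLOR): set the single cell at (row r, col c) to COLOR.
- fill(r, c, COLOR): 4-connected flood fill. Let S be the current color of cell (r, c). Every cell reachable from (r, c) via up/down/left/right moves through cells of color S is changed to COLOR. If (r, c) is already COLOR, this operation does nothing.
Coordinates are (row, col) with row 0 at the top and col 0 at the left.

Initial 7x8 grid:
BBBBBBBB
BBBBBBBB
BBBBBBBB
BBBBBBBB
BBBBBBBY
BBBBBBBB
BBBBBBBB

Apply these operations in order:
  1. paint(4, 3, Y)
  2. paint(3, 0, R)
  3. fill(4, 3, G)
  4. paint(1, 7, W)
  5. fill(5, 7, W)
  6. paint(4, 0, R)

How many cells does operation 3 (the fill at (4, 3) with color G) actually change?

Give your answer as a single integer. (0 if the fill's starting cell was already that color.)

Answer: 1

Derivation:
After op 1 paint(4,3,Y):
BBBBBBBB
BBBBBBBB
BBBBBBBB
BBBBBBBB
BBBYBBBY
BBBBBBBB
BBBBBBBB
After op 2 paint(3,0,R):
BBBBBBBB
BBBBBBBB
BBBBBBBB
RBBBBBBB
BBBYBBBY
BBBBBBBB
BBBBBBBB
After op 3 fill(4,3,G) [1 cells changed]:
BBBBBBBB
BBBBBBBB
BBBBBBBB
RBBBBBBB
BBBGBBBY
BBBBBBBB
BBBBBBBB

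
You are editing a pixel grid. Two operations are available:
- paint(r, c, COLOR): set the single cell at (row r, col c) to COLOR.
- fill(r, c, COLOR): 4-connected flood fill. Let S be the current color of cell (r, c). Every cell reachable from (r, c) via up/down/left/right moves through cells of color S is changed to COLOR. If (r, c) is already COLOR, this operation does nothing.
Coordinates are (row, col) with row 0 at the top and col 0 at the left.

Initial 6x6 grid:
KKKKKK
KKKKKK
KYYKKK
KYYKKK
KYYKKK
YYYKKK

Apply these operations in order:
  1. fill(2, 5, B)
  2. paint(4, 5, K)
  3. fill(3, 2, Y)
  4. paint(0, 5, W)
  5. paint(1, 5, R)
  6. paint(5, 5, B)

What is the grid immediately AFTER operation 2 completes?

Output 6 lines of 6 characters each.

Answer: BBBBBB
BBBBBB
BYYBBB
BYYBBB
BYYBBK
YYYBBB

Derivation:
After op 1 fill(2,5,B) [27 cells changed]:
BBBBBB
BBBBBB
BYYBBB
BYYBBB
BYYBBB
YYYBBB
After op 2 paint(4,5,K):
BBBBBB
BBBBBB
BYYBBB
BYYBBB
BYYBBK
YYYBBB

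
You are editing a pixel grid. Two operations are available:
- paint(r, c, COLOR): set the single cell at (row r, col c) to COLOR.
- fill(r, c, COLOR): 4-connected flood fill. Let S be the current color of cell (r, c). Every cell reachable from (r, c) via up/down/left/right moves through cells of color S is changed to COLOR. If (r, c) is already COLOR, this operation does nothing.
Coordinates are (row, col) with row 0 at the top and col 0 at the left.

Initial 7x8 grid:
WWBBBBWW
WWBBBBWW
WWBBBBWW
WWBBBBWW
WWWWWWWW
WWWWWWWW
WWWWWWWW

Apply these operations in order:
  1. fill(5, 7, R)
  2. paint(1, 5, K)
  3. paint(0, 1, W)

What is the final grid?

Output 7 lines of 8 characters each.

After op 1 fill(5,7,R) [40 cells changed]:
RRBBBBRR
RRBBBBRR
RRBBBBRR
RRBBBBRR
RRRRRRRR
RRRRRRRR
RRRRRRRR
After op 2 paint(1,5,K):
RRBBBBRR
RRBBBKRR
RRBBBBRR
RRBBBBRR
RRRRRRRR
RRRRRRRR
RRRRRRRR
After op 3 paint(0,1,W):
RWBBBBRR
RRBBBKRR
RRBBBBRR
RRBBBBRR
RRRRRRRR
RRRRRRRR
RRRRRRRR

Answer: RWBBBBRR
RRBBBKRR
RRBBBBRR
RRBBBBRR
RRRRRRRR
RRRRRRRR
RRRRRRRR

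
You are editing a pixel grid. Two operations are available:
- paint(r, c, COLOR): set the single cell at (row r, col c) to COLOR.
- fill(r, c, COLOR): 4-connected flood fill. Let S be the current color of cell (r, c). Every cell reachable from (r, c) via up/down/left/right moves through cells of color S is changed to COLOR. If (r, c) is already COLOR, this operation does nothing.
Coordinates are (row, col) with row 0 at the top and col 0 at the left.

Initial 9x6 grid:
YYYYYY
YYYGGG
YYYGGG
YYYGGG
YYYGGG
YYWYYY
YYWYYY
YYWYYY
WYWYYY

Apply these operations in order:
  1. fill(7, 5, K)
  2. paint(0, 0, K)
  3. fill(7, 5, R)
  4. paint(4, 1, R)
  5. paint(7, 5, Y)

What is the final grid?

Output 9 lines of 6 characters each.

After op 1 fill(7,5,K) [12 cells changed]:
YYYYYY
YYYGGG
YYYGGG
YYYGGG
YYYGGG
YYWKKK
YYWKKK
YYWKKK
WYWKKK
After op 2 paint(0,0,K):
KYYYYY
YYYGGG
YYYGGG
YYYGGG
YYYGGG
YYWKKK
YYWKKK
YYWKKK
WYWKKK
After op 3 fill(7,5,R) [12 cells changed]:
KYYYYY
YYYGGG
YYYGGG
YYYGGG
YYYGGG
YYWRRR
YYWRRR
YYWRRR
WYWRRR
After op 4 paint(4,1,R):
KYYYYY
YYYGGG
YYYGGG
YYYGGG
YRYGGG
YYWRRR
YYWRRR
YYWRRR
WYWRRR
After op 5 paint(7,5,Y):
KYYYYY
YYYGGG
YYYGGG
YYYGGG
YRYGGG
YYWRRR
YYWRRR
YYWRRY
WYWRRR

Answer: KYYYYY
YYYGGG
YYYGGG
YYYGGG
YRYGGG
YYWRRR
YYWRRR
YYWRRY
WYWRRR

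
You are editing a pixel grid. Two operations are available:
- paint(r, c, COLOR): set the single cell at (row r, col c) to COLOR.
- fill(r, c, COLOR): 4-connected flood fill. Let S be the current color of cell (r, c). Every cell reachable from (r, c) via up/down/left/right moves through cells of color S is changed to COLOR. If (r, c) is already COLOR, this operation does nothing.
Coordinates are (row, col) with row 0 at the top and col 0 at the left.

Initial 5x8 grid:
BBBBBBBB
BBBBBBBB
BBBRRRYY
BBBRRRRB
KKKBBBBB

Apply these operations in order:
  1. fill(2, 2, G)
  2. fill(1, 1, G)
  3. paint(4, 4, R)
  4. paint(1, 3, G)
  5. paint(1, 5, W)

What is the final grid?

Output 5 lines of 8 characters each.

Answer: GGGGGGGG
GGGGGWGG
GGGRRRYY
GGGRRRRB
KKKBRBBB

Derivation:
After op 1 fill(2,2,G) [22 cells changed]:
GGGGGGGG
GGGGGGGG
GGGRRRYY
GGGRRRRB
KKKBBBBB
After op 2 fill(1,1,G) [0 cells changed]:
GGGGGGGG
GGGGGGGG
GGGRRRYY
GGGRRRRB
KKKBBBBB
After op 3 paint(4,4,R):
GGGGGGGG
GGGGGGGG
GGGRRRYY
GGGRRRRB
KKKBRBBB
After op 4 paint(1,3,G):
GGGGGGGG
GGGGGGGG
GGGRRRYY
GGGRRRRB
KKKBRBBB
After op 5 paint(1,5,W):
GGGGGGGG
GGGGGWGG
GGGRRRYY
GGGRRRRB
KKKBRBBB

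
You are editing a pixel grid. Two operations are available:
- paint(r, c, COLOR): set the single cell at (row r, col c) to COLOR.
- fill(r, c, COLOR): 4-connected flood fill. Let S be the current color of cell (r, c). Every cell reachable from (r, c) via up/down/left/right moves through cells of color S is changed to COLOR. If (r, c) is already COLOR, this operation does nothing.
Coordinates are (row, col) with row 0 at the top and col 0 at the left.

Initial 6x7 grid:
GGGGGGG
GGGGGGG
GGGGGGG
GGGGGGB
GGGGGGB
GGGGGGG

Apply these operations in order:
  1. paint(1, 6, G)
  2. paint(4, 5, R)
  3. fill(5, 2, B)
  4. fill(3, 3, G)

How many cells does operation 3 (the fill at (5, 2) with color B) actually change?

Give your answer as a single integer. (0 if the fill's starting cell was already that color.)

Answer: 39

Derivation:
After op 1 paint(1,6,G):
GGGGGGG
GGGGGGG
GGGGGGG
GGGGGGB
GGGGGGB
GGGGGGG
After op 2 paint(4,5,R):
GGGGGGG
GGGGGGG
GGGGGGG
GGGGGGB
GGGGGRB
GGGGGGG
After op 3 fill(5,2,B) [39 cells changed]:
BBBBBBB
BBBBBBB
BBBBBBB
BBBBBBB
BBBBBRB
BBBBBBB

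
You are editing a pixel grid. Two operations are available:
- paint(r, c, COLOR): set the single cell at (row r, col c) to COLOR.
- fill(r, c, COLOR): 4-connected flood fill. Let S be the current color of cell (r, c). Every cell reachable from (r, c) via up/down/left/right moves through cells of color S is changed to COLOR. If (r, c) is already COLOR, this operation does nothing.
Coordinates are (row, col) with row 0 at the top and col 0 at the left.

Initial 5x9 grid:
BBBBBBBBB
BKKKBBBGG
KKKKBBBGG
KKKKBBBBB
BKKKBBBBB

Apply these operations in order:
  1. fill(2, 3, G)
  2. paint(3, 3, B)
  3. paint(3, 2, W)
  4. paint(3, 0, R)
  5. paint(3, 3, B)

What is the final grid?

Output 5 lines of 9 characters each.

After op 1 fill(2,3,G) [14 cells changed]:
BBBBBBBBB
BGGGBBBGG
GGGGBBBGG
GGGGBBBBB
BGGGBBBBB
After op 2 paint(3,3,B):
BBBBBBBBB
BGGGBBBGG
GGGGBBBGG
GGGBBBBBB
BGGGBBBBB
After op 3 paint(3,2,W):
BBBBBBBBB
BGGGBBBGG
GGGGBBBGG
GGWBBBBBB
BGGGBBBBB
After op 4 paint(3,0,R):
BBBBBBBBB
BGGGBBBGG
GGGGBBBGG
RGWBBBBBB
BGGGBBBBB
After op 5 paint(3,3,B):
BBBBBBBBB
BGGGBBBGG
GGGGBBBGG
RGWBBBBBB
BGGGBBBBB

Answer: BBBBBBBBB
BGGGBBBGG
GGGGBBBGG
RGWBBBBBB
BGGGBBBBB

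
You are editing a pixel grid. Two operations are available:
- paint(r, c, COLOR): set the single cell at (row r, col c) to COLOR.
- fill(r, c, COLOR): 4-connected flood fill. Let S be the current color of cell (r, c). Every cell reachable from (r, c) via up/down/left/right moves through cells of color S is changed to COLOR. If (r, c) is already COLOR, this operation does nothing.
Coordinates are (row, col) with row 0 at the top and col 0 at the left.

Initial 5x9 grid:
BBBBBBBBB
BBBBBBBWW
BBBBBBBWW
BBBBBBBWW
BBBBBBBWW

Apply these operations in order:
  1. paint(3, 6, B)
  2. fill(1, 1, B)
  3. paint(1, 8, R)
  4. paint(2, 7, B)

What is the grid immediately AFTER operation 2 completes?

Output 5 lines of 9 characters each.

After op 1 paint(3,6,B):
BBBBBBBBB
BBBBBBBWW
BBBBBBBWW
BBBBBBBWW
BBBBBBBWW
After op 2 fill(1,1,B) [0 cells changed]:
BBBBBBBBB
BBBBBBBWW
BBBBBBBWW
BBBBBBBWW
BBBBBBBWW

Answer: BBBBBBBBB
BBBBBBBWW
BBBBBBBWW
BBBBBBBWW
BBBBBBBWW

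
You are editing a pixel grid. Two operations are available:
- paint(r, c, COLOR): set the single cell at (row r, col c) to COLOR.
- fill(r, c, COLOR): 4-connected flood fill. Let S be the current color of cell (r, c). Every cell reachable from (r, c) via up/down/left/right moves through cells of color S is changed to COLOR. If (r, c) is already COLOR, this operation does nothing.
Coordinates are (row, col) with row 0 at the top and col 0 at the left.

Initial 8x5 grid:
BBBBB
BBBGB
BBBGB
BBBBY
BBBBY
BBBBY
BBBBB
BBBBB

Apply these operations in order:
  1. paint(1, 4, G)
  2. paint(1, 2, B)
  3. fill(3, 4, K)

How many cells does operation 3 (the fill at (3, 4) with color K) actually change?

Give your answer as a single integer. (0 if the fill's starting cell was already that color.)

After op 1 paint(1,4,G):
BBBBB
BBBGG
BBBGB
BBBBY
BBBBY
BBBBY
BBBBB
BBBBB
After op 2 paint(1,2,B):
BBBBB
BBBGG
BBBGB
BBBBY
BBBBY
BBBBY
BBBBB
BBBBB
After op 3 fill(3,4,K) [3 cells changed]:
BBBBB
BBBGG
BBBGB
BBBBK
BBBBK
BBBBK
BBBBB
BBBBB

Answer: 3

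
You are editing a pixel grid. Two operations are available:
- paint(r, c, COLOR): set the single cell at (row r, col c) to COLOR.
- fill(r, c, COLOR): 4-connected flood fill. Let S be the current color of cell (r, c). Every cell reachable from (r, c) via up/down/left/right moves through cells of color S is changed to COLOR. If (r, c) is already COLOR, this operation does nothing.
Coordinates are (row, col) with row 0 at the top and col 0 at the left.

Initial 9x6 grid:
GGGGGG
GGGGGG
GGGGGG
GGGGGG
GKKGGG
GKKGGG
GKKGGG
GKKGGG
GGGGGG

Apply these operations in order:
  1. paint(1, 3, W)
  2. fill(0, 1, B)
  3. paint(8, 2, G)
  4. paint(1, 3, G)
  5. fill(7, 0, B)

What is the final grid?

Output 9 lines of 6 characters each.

Answer: BBBBBB
BBBGBB
BBBBBB
BBBBBB
BKKBBB
BKKBBB
BKKBBB
BKKBBB
BBGBBB

Derivation:
After op 1 paint(1,3,W):
GGGGGG
GGGWGG
GGGGGG
GGGGGG
GKKGGG
GKKGGG
GKKGGG
GKKGGG
GGGGGG
After op 2 fill(0,1,B) [45 cells changed]:
BBBBBB
BBBWBB
BBBBBB
BBBBBB
BKKBBB
BKKBBB
BKKBBB
BKKBBB
BBBBBB
After op 3 paint(8,2,G):
BBBBBB
BBBWBB
BBBBBB
BBBBBB
BKKBBB
BKKBBB
BKKBBB
BKKBBB
BBGBBB
After op 4 paint(1,3,G):
BBBBBB
BBBGBB
BBBBBB
BBBBBB
BKKBBB
BKKBBB
BKKBBB
BKKBBB
BBGBBB
After op 5 fill(7,0,B) [0 cells changed]:
BBBBBB
BBBGBB
BBBBBB
BBBBBB
BKKBBB
BKKBBB
BKKBBB
BKKBBB
BBGBBB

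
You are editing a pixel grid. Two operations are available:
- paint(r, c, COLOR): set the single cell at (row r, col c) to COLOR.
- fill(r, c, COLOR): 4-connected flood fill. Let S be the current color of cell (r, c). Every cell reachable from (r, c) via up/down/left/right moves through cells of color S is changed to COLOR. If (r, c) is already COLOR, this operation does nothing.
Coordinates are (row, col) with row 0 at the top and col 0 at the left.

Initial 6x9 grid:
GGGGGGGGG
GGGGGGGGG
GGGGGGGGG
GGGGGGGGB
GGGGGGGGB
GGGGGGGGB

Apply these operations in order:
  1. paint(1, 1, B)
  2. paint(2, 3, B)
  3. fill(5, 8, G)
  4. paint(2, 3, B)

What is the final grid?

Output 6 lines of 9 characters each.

After op 1 paint(1,1,B):
GGGGGGGGG
GBGGGGGGG
GGGGGGGGG
GGGGGGGGB
GGGGGGGGB
GGGGGGGGB
After op 2 paint(2,3,B):
GGGGGGGGG
GBGGGGGGG
GGGBGGGGG
GGGGGGGGB
GGGGGGGGB
GGGGGGGGB
After op 3 fill(5,8,G) [3 cells changed]:
GGGGGGGGG
GBGGGGGGG
GGGBGGGGG
GGGGGGGGG
GGGGGGGGG
GGGGGGGGG
After op 4 paint(2,3,B):
GGGGGGGGG
GBGGGGGGG
GGGBGGGGG
GGGGGGGGG
GGGGGGGGG
GGGGGGGGG

Answer: GGGGGGGGG
GBGGGGGGG
GGGBGGGGG
GGGGGGGGG
GGGGGGGGG
GGGGGGGGG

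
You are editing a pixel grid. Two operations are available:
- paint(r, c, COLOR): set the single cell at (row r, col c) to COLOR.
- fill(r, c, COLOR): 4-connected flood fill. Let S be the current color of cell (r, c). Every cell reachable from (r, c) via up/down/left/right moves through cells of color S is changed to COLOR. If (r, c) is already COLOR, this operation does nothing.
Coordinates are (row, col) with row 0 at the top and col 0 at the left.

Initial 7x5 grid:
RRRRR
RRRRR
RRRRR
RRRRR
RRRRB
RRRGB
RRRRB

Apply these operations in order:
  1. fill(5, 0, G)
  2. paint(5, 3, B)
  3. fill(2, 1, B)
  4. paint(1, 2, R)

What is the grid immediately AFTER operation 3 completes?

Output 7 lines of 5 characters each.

Answer: BBBBB
BBBBB
BBBBB
BBBBB
BBBBB
BBBBB
BBBBB

Derivation:
After op 1 fill(5,0,G) [31 cells changed]:
GGGGG
GGGGG
GGGGG
GGGGG
GGGGB
GGGGB
GGGGB
After op 2 paint(5,3,B):
GGGGG
GGGGG
GGGGG
GGGGG
GGGGB
GGGBB
GGGGB
After op 3 fill(2,1,B) [31 cells changed]:
BBBBB
BBBBB
BBBBB
BBBBB
BBBBB
BBBBB
BBBBB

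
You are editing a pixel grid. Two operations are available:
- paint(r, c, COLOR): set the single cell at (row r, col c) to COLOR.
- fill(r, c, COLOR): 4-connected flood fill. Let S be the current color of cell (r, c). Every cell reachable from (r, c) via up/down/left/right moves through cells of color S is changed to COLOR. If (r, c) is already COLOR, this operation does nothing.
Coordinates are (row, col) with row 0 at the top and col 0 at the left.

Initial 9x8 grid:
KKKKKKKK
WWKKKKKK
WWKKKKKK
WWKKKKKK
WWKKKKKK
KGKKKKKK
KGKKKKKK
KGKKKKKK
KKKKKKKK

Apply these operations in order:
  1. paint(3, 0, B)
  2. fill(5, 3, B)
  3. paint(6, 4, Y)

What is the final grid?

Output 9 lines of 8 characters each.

After op 1 paint(3,0,B):
KKKKKKKK
WWKKKKKK
WWKKKKKK
BWKKKKKK
WWKKKKKK
KGKKKKKK
KGKKKKKK
KGKKKKKK
KKKKKKKK
After op 2 fill(5,3,B) [61 cells changed]:
BBBBBBBB
WWBBBBBB
WWBBBBBB
BWBBBBBB
WWBBBBBB
BGBBBBBB
BGBBBBBB
BGBBBBBB
BBBBBBBB
After op 3 paint(6,4,Y):
BBBBBBBB
WWBBBBBB
WWBBBBBB
BWBBBBBB
WWBBBBBB
BGBBBBBB
BGBBYBBB
BGBBBBBB
BBBBBBBB

Answer: BBBBBBBB
WWBBBBBB
WWBBBBBB
BWBBBBBB
WWBBBBBB
BGBBBBBB
BGBBYBBB
BGBBBBBB
BBBBBBBB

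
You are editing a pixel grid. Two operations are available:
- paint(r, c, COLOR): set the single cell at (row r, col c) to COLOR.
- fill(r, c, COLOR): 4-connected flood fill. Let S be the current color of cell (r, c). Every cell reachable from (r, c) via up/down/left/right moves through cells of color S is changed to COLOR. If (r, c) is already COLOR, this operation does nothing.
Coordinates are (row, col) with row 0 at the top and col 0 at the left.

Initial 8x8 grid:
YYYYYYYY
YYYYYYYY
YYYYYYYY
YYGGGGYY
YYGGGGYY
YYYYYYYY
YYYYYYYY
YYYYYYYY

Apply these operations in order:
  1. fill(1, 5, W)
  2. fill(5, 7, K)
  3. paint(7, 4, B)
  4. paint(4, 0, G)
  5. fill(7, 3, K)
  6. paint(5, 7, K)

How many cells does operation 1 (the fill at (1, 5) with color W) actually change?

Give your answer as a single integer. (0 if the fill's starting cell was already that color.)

Answer: 56

Derivation:
After op 1 fill(1,5,W) [56 cells changed]:
WWWWWWWW
WWWWWWWW
WWWWWWWW
WWGGGGWW
WWGGGGWW
WWWWWWWW
WWWWWWWW
WWWWWWWW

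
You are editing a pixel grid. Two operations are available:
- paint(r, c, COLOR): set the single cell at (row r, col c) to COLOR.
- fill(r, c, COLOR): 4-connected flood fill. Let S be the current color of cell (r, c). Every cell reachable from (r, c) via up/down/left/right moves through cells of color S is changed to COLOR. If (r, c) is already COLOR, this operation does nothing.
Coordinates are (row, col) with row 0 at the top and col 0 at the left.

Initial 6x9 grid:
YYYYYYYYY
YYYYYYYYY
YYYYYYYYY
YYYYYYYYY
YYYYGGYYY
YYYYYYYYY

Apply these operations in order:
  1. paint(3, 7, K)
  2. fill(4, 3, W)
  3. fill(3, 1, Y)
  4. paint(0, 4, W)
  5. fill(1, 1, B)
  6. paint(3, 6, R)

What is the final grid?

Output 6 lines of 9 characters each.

Answer: BBBBWBBBB
BBBBBBBBB
BBBBBBBBB
BBBBBBRKB
BBBBGGBBB
BBBBBBBBB

Derivation:
After op 1 paint(3,7,K):
YYYYYYYYY
YYYYYYYYY
YYYYYYYYY
YYYYYYYKY
YYYYGGYYY
YYYYYYYYY
After op 2 fill(4,3,W) [51 cells changed]:
WWWWWWWWW
WWWWWWWWW
WWWWWWWWW
WWWWWWWKW
WWWWGGWWW
WWWWWWWWW
After op 3 fill(3,1,Y) [51 cells changed]:
YYYYYYYYY
YYYYYYYYY
YYYYYYYYY
YYYYYYYKY
YYYYGGYYY
YYYYYYYYY
After op 4 paint(0,4,W):
YYYYWYYYY
YYYYYYYYY
YYYYYYYYY
YYYYYYYKY
YYYYGGYYY
YYYYYYYYY
After op 5 fill(1,1,B) [50 cells changed]:
BBBBWBBBB
BBBBBBBBB
BBBBBBBBB
BBBBBBBKB
BBBBGGBBB
BBBBBBBBB
After op 6 paint(3,6,R):
BBBBWBBBB
BBBBBBBBB
BBBBBBBBB
BBBBBBRKB
BBBBGGBBB
BBBBBBBBB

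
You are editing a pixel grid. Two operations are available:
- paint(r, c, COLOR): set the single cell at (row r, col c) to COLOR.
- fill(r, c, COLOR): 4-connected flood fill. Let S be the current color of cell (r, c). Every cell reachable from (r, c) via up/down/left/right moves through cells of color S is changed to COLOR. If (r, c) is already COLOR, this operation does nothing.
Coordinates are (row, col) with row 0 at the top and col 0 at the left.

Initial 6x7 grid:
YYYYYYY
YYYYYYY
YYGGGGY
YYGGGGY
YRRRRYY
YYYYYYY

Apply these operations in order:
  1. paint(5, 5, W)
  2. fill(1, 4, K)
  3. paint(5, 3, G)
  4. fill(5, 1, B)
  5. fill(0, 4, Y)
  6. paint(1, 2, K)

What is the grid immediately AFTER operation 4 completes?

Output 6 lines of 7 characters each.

After op 1 paint(5,5,W):
YYYYYYY
YYYYYYY
YYGGGGY
YYGGGGY
YRRRRYY
YYYYYWY
After op 2 fill(1,4,K) [29 cells changed]:
KKKKKKK
KKKKKKK
KKGGGGK
KKGGGGK
KRRRRKK
KKKKKWK
After op 3 paint(5,3,G):
KKKKKKK
KKKKKKK
KKGGGGK
KKGGGGK
KRRRRKK
KKKGKWK
After op 4 fill(5,1,B) [27 cells changed]:
BBBBBBB
BBBBBBB
BBGGGGB
BBGGGGB
BRRRRBB
BBBGKWB

Answer: BBBBBBB
BBBBBBB
BBGGGGB
BBGGGGB
BRRRRBB
BBBGKWB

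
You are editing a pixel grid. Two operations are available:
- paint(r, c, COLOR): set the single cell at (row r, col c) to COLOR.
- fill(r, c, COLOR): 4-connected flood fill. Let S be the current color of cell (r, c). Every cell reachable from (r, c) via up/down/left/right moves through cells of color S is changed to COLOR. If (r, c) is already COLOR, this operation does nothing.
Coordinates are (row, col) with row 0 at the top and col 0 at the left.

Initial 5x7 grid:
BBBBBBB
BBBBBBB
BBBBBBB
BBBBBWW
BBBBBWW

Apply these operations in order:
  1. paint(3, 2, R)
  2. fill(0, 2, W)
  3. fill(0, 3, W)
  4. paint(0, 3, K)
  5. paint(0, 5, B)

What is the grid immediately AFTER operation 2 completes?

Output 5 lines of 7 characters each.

Answer: WWWWWWW
WWWWWWW
WWWWWWW
WWRWWWW
WWWWWWW

Derivation:
After op 1 paint(3,2,R):
BBBBBBB
BBBBBBB
BBBBBBB
BBRBBWW
BBBBBWW
After op 2 fill(0,2,W) [30 cells changed]:
WWWWWWW
WWWWWWW
WWWWWWW
WWRWWWW
WWWWWWW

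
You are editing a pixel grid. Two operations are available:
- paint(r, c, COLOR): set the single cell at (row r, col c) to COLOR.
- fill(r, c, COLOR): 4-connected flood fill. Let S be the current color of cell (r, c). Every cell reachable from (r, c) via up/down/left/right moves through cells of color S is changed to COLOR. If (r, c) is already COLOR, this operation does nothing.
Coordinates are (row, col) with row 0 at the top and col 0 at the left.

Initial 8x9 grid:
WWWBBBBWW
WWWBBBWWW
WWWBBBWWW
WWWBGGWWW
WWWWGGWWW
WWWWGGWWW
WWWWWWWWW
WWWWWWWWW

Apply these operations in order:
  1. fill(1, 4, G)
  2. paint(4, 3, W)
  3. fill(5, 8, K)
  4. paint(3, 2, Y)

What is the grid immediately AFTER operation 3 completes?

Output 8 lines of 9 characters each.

After op 1 fill(1,4,G) [11 cells changed]:
WWWGGGGWW
WWWGGGWWW
WWWGGGWWW
WWWGGGWWW
WWWWGGWWW
WWWWGGWWW
WWWWWWWWW
WWWWWWWWW
After op 2 paint(4,3,W):
WWWGGGGWW
WWWGGGWWW
WWWGGGWWW
WWWGGGWWW
WWWWGGWWW
WWWWGGWWW
WWWWWWWWW
WWWWWWWWW
After op 3 fill(5,8,K) [55 cells changed]:
KKKGGGGKK
KKKGGGKKK
KKKGGGKKK
KKKGGGKKK
KKKKGGKKK
KKKKGGKKK
KKKKKKKKK
KKKKKKKKK

Answer: KKKGGGGKK
KKKGGGKKK
KKKGGGKKK
KKKGGGKKK
KKKKGGKKK
KKKKGGKKK
KKKKKKKKK
KKKKKKKKK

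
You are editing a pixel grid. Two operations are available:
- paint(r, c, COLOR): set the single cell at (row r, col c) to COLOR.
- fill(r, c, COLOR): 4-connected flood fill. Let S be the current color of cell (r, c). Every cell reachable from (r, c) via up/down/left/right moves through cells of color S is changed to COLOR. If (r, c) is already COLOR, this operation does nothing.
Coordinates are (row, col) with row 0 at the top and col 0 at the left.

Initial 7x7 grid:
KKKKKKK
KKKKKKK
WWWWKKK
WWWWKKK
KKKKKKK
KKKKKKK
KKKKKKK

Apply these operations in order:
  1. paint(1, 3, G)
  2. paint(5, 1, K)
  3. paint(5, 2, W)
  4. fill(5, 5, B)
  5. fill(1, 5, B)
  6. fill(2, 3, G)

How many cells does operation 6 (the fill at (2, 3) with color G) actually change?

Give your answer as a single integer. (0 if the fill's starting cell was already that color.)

Answer: 8

Derivation:
After op 1 paint(1,3,G):
KKKKKKK
KKKGKKK
WWWWKKK
WWWWKKK
KKKKKKK
KKKKKKK
KKKKKKK
After op 2 paint(5,1,K):
KKKKKKK
KKKGKKK
WWWWKKK
WWWWKKK
KKKKKKK
KKKKKKK
KKKKKKK
After op 3 paint(5,2,W):
KKKKKKK
KKKGKKK
WWWWKKK
WWWWKKK
KKKKKKK
KKWKKKK
KKKKKKK
After op 4 fill(5,5,B) [39 cells changed]:
BBBBBBB
BBBGBBB
WWWWBBB
WWWWBBB
BBBBBBB
BBWBBBB
BBBBBBB
After op 5 fill(1,5,B) [0 cells changed]:
BBBBBBB
BBBGBBB
WWWWBBB
WWWWBBB
BBBBBBB
BBWBBBB
BBBBBBB
After op 6 fill(2,3,G) [8 cells changed]:
BBBBBBB
BBBGBBB
GGGGBBB
GGGGBBB
BBBBBBB
BBWBBBB
BBBBBBB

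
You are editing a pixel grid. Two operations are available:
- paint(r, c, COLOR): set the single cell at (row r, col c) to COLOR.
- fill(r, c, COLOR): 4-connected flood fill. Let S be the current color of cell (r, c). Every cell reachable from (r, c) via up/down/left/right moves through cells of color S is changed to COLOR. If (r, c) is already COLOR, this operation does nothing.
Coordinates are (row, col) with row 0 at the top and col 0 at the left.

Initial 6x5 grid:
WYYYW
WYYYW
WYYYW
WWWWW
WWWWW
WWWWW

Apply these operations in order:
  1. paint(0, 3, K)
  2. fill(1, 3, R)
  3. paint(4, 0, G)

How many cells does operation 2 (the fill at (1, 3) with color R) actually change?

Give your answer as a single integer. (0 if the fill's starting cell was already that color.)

Answer: 8

Derivation:
After op 1 paint(0,3,K):
WYYKW
WYYYW
WYYYW
WWWWW
WWWWW
WWWWW
After op 2 fill(1,3,R) [8 cells changed]:
WRRKW
WRRRW
WRRRW
WWWWW
WWWWW
WWWWW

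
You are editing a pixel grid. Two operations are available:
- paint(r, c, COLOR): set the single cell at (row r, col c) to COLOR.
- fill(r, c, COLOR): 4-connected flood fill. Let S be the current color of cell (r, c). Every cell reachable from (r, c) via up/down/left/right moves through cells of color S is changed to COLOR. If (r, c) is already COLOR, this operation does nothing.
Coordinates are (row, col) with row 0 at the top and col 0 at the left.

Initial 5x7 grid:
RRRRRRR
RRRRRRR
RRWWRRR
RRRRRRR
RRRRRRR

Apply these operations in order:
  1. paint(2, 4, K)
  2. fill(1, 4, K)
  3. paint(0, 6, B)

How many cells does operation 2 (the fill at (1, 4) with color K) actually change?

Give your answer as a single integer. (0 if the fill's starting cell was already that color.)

After op 1 paint(2,4,K):
RRRRRRR
RRRRRRR
RRWWKRR
RRRRRRR
RRRRRRR
After op 2 fill(1,4,K) [32 cells changed]:
KKKKKKK
KKKKKKK
KKWWKKK
KKKKKKK
KKKKKKK

Answer: 32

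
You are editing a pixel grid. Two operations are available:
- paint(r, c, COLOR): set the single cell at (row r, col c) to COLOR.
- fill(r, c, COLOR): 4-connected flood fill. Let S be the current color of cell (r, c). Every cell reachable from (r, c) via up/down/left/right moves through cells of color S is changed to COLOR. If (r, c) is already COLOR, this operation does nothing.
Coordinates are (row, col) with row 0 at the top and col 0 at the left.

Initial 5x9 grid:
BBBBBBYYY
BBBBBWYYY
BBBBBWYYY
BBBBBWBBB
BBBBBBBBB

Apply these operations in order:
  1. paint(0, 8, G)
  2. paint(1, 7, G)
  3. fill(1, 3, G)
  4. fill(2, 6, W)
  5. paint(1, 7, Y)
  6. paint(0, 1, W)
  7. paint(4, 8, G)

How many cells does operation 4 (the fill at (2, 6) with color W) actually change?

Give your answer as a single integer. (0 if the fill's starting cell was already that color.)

After op 1 paint(0,8,G):
BBBBBBYYG
BBBBBWYYY
BBBBBWYYY
BBBBBWBBB
BBBBBBBBB
After op 2 paint(1,7,G):
BBBBBBYYG
BBBBBWYGY
BBBBBWYYY
BBBBBWBBB
BBBBBBBBB
After op 3 fill(1,3,G) [33 cells changed]:
GGGGGGYYG
GGGGGWYGY
GGGGGWYYY
GGGGGWGGG
GGGGGGGGG
After op 4 fill(2,6,W) [7 cells changed]:
GGGGGGWWG
GGGGGWWGW
GGGGGWWWW
GGGGGWGGG
GGGGGGGGG

Answer: 7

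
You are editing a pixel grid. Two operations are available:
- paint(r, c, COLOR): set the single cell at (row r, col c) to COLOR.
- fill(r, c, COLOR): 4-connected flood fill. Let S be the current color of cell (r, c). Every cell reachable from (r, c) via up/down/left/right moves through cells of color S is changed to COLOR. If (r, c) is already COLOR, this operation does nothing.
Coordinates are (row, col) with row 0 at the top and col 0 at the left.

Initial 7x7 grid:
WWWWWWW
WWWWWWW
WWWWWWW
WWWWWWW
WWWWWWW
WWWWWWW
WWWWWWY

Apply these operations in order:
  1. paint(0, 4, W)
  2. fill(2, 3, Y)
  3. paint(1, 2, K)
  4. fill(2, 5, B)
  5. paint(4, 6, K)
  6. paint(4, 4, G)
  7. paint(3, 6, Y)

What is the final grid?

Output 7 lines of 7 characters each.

Answer: BBBBBBB
BBKBBBB
BBBBBBB
BBBBBBY
BBBBGBK
BBBBBBB
BBBBBBB

Derivation:
After op 1 paint(0,4,W):
WWWWWWW
WWWWWWW
WWWWWWW
WWWWWWW
WWWWWWW
WWWWWWW
WWWWWWY
After op 2 fill(2,3,Y) [48 cells changed]:
YYYYYYY
YYYYYYY
YYYYYYY
YYYYYYY
YYYYYYY
YYYYYYY
YYYYYYY
After op 3 paint(1,2,K):
YYYYYYY
YYKYYYY
YYYYYYY
YYYYYYY
YYYYYYY
YYYYYYY
YYYYYYY
After op 4 fill(2,5,B) [48 cells changed]:
BBBBBBB
BBKBBBB
BBBBBBB
BBBBBBB
BBBBBBB
BBBBBBB
BBBBBBB
After op 5 paint(4,6,K):
BBBBBBB
BBKBBBB
BBBBBBB
BBBBBBB
BBBBBBK
BBBBBBB
BBBBBBB
After op 6 paint(4,4,G):
BBBBBBB
BBKBBBB
BBBBBBB
BBBBBBB
BBBBGBK
BBBBBBB
BBBBBBB
After op 7 paint(3,6,Y):
BBBBBBB
BBKBBBB
BBBBBBB
BBBBBBY
BBBBGBK
BBBBBBB
BBBBBBB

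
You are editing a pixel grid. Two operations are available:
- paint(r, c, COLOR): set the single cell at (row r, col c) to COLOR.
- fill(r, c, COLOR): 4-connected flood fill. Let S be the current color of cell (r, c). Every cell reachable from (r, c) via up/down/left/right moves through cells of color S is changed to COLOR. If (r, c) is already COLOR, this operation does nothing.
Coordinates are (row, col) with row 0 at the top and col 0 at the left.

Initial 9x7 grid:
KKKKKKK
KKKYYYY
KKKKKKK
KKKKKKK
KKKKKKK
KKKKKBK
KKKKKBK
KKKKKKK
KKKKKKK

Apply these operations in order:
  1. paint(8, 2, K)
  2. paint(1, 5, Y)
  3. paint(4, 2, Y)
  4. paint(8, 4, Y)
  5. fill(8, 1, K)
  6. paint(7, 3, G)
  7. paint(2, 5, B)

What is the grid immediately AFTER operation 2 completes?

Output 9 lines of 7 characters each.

After op 1 paint(8,2,K):
KKKKKKK
KKKYYYY
KKKKKKK
KKKKKKK
KKKKKKK
KKKKKBK
KKKKKBK
KKKKKKK
KKKKKKK
After op 2 paint(1,5,Y):
KKKKKKK
KKKYYYY
KKKKKKK
KKKKKKK
KKKKKKK
KKKKKBK
KKKKKBK
KKKKKKK
KKKKKKK

Answer: KKKKKKK
KKKYYYY
KKKKKKK
KKKKKKK
KKKKKKK
KKKKKBK
KKKKKBK
KKKKKKK
KKKKKKK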